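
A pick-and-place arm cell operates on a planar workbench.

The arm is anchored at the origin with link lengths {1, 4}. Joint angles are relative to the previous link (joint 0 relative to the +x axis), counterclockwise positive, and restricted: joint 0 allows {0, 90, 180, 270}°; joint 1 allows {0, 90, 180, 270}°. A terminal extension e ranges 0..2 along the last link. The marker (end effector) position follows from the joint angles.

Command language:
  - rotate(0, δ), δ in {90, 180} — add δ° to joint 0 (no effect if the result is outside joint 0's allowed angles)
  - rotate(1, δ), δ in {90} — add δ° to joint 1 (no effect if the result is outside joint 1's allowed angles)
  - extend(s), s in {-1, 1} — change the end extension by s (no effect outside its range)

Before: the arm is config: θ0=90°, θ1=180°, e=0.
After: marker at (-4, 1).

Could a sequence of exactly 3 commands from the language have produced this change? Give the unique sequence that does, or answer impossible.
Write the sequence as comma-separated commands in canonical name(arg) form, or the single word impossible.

initial: config: θ0=90°, θ1=180°, e=0
[1] after rotate(1, 90): config: θ0=90°, θ1=270°, e=0
[2] after rotate(1, 90): config: θ0=90°, θ1=0°, e=0
[3] after rotate(1, 90): config: θ0=90°, θ1=90°, e=0
no rival 3-sequence matches.

rotate(1, 90), rotate(1, 90), rotate(1, 90)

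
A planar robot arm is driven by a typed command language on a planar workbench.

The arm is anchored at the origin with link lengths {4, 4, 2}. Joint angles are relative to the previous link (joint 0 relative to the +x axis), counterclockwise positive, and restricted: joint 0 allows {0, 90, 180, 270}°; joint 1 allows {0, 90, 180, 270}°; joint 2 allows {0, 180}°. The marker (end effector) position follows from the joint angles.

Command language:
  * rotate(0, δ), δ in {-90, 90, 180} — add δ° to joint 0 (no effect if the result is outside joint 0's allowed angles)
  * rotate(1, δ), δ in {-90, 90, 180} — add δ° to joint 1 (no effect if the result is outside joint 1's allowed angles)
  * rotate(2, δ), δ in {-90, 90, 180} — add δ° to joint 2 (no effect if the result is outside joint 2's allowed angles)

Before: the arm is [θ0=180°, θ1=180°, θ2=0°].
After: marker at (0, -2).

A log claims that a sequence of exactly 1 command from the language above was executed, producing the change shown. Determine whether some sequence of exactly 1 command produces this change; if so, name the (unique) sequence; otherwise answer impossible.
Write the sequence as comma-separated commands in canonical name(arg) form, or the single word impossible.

start: [θ0=180°, θ1=180°, θ2=0°]
step 1 (rotate(0, -90)): [θ0=90°, θ1=180°, θ2=0°]
no rival 1-sequence matches.

rotate(0, -90)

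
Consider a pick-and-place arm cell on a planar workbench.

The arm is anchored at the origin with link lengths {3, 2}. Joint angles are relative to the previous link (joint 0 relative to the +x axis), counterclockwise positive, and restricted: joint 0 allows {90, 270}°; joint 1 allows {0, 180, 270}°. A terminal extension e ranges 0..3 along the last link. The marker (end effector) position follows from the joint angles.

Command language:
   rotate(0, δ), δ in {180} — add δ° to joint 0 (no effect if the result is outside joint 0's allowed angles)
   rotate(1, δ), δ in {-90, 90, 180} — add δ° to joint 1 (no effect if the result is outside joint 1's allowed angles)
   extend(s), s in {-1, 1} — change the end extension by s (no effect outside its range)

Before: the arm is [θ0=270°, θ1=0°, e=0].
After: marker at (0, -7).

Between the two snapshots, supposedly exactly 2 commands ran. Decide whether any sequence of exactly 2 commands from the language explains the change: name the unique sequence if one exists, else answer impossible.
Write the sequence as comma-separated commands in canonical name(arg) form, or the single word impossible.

extend(1), extend(1)

initial: [θ0=270°, θ1=0°, e=0]
1. extend(1) → [θ0=270°, θ1=0°, e=1]
2. extend(1) → [θ0=270°, θ1=0°, e=2]
no rival 2-sequence matches.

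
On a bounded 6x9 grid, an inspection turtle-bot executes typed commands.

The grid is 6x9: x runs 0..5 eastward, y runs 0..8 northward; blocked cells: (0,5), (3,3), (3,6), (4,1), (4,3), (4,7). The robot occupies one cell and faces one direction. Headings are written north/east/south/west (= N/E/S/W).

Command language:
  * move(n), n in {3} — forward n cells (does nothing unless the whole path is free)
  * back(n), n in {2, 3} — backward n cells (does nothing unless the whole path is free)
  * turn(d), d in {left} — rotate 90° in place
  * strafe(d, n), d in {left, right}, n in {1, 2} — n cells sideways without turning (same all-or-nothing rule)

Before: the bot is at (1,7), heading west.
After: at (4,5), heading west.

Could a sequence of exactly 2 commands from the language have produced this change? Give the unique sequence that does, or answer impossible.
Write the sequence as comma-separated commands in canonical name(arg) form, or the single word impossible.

key: still facing W at the end — nothing in the sequence rotates
from: at (1,7), heading west
[1] after strafe(left, 2): at (1,5), heading west
[2] after back(3): at (4,5), heading west
no rival 2-sequence matches.

strafe(left, 2), back(3)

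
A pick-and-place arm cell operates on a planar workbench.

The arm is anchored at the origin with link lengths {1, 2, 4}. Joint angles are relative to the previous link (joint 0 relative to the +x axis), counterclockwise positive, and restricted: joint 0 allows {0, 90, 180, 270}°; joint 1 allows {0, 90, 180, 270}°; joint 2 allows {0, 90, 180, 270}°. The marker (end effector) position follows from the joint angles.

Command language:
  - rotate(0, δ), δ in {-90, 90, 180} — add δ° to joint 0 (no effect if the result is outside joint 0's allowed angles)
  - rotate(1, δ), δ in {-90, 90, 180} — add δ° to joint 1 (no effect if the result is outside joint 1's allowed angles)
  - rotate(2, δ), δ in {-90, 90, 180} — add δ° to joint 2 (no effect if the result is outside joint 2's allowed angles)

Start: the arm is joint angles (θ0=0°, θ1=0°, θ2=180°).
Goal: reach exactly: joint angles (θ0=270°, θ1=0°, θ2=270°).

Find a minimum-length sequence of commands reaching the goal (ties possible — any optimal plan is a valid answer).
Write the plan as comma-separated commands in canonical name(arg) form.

rotate(0, -90), rotate(2, 90)

from: joint angles (θ0=0°, θ1=0°, θ2=180°)
step 1 (rotate(0, -90)): joint angles (θ0=270°, θ1=0°, θ2=180°)
step 2 (rotate(2, 90)): joint angles (θ0=270°, θ1=0°, θ2=270°)
minimal: 2 command(s), checked below 2.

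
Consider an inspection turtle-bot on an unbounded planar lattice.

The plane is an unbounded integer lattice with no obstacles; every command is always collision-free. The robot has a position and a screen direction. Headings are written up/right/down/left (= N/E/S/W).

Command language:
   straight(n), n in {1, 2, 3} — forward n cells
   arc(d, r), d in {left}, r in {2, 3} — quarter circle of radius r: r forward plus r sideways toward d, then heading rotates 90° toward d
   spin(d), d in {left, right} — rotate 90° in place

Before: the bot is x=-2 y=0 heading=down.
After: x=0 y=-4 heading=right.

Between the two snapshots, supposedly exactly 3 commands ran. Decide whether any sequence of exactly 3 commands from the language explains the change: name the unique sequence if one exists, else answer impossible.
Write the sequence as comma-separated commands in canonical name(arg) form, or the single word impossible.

key: running arc(left, 2) before straight(1) would end elsewhere — order is forced
start: x=-2 y=0 heading=down
t=1 straight(1) ⇒ x=-2 y=-1 heading=down
t=2 straight(1) ⇒ x=-2 y=-2 heading=down
t=3 arc(left, 2) ⇒ x=0 y=-4 heading=right
all 343 alternatives checked — unique.

straight(1), straight(1), arc(left, 2)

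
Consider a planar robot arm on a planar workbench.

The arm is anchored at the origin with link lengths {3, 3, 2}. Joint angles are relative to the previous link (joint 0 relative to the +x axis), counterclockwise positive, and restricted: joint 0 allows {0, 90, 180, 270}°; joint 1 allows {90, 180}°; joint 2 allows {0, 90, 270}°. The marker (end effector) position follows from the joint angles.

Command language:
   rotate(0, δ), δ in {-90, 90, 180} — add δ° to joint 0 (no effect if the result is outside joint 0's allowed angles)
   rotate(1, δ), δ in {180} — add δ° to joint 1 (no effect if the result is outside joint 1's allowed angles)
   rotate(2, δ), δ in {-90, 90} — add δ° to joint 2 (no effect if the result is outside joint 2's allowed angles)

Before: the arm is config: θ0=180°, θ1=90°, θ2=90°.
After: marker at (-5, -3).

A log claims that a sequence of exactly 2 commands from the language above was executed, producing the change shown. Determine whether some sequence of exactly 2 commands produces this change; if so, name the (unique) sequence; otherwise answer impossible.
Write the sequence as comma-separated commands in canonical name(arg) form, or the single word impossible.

initial: config: θ0=180°, θ1=90°, θ2=90°
1. rotate(2, -90) → config: θ0=180°, θ1=90°, θ2=0°
2. rotate(2, -90) → config: θ0=180°, θ1=90°, θ2=270°
all 36 alternatives checked — unique.

rotate(2, -90), rotate(2, -90)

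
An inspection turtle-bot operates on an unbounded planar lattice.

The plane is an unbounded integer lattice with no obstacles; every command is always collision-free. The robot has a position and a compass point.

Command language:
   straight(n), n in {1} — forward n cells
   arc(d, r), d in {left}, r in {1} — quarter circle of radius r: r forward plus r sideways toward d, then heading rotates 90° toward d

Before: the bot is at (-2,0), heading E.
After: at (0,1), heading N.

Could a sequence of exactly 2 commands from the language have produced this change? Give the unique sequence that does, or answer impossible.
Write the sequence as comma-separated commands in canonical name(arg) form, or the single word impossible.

straight(1), arc(left, 1)

key: running arc(left, 1) before straight(1) would end elsewhere — order is forced
initial: at (-2,0), heading E
1. straight(1) → at (-1,0), heading E
2. arc(left, 1) → at (0,1), heading N
no other 2-command option fits: unique.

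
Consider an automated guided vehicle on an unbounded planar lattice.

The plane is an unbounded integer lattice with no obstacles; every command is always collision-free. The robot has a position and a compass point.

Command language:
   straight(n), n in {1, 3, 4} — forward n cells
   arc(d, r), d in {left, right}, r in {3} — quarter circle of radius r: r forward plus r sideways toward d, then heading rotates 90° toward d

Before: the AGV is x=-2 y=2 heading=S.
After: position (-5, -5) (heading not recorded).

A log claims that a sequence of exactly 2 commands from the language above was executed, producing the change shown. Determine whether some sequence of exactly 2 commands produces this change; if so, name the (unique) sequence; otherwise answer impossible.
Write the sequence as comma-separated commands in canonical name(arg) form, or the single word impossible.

key: running arc(right, 3) before straight(4) would end elsewhere — order is forced
start: x=-2 y=2 heading=S
step 1 (straight(4)): x=-2 y=-2 heading=S
step 2 (arc(right, 3)): x=-5 y=-5 heading=W
no other 2-command option fits: unique.

straight(4), arc(right, 3)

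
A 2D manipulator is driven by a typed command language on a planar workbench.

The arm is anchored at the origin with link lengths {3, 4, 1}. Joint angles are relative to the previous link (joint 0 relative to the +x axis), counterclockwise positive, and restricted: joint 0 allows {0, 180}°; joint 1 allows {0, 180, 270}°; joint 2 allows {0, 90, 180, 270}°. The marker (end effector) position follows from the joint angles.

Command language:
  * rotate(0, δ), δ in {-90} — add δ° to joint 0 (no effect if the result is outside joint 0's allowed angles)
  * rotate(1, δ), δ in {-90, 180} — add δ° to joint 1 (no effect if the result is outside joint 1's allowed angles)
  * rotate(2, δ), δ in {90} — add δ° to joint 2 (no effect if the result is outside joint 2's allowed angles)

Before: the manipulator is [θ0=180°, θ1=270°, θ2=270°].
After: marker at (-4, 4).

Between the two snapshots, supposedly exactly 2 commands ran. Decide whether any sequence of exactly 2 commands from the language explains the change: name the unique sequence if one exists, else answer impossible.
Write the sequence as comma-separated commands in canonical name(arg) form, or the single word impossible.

initial: [θ0=180°, θ1=270°, θ2=270°]
[1] after rotate(2, 90): [θ0=180°, θ1=270°, θ2=0°]
[2] after rotate(2, 90): [θ0=180°, θ1=270°, θ2=90°]
no other 2-command option fits: unique.

rotate(2, 90), rotate(2, 90)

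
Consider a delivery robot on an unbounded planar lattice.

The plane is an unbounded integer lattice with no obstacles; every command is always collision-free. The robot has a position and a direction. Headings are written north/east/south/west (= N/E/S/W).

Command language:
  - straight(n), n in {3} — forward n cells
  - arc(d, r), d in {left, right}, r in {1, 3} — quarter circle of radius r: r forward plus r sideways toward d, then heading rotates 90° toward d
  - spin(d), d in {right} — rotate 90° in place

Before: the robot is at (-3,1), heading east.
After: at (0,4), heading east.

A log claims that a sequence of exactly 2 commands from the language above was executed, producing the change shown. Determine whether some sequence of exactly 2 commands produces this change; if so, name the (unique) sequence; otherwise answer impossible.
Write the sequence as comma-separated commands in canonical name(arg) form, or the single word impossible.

key: heading stays E — rotations cancel among the 2 commands
from: at (-3,1), heading east
1. arc(left, 3) → at (0,4), heading north
2. spin(right) → at (0,4), heading east
no rival 2-sequence matches.

arc(left, 3), spin(right)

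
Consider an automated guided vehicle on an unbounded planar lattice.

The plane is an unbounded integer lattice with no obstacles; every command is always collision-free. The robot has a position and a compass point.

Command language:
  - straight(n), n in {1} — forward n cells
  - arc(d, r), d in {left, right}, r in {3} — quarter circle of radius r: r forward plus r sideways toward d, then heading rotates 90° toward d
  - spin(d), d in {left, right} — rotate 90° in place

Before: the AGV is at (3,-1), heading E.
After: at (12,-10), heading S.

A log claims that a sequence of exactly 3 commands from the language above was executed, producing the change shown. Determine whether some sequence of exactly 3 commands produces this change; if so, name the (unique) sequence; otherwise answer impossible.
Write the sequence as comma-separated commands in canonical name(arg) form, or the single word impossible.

arc(right, 3), arc(left, 3), arc(right, 3)

key: position moved to (12,-10) AND the heading swung to S — translation plus rotation needed
initial: at (3,-1), heading E
step 1 (arc(right, 3)): at (6,-4), heading S
step 2 (arc(left, 3)): at (9,-7), heading E
step 3 (arc(right, 3)): at (12,-10), heading S
all 125 alternatives checked — unique.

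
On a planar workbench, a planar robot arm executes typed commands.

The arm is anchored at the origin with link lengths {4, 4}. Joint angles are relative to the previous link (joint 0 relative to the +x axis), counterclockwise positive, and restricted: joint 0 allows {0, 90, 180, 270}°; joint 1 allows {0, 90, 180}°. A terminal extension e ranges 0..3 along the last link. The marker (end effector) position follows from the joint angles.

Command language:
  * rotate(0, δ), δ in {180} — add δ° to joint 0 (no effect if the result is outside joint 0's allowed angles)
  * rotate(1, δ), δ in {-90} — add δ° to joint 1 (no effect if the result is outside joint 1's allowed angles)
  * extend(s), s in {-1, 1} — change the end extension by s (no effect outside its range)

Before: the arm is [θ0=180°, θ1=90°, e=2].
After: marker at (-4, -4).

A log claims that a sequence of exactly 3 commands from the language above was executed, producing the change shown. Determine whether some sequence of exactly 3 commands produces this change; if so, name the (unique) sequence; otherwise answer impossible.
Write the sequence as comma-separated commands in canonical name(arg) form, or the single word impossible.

from: [θ0=180°, θ1=90°, e=2]
step 1 (extend(-1)): [θ0=180°, θ1=90°, e=1]
step 2 (extend(-1)): [θ0=180°, θ1=90°, e=0]
step 3 (extend(-1)): [θ0=180°, θ1=90°, e=0]
all 64 alternatives checked — unique.

extend(-1), extend(-1), extend(-1)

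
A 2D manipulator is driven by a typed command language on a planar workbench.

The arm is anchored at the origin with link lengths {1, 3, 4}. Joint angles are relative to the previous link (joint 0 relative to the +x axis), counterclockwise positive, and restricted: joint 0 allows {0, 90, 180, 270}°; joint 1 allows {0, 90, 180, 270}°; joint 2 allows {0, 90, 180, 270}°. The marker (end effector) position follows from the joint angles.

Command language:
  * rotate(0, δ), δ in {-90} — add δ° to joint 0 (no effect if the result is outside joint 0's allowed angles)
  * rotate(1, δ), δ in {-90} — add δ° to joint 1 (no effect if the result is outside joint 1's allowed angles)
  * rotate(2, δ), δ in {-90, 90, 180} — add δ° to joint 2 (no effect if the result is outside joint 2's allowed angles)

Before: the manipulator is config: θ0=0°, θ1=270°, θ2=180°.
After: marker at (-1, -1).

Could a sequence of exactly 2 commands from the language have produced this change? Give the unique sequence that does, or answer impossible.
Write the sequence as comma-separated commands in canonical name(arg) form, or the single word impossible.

rotate(0, -90), rotate(0, -90)

from: config: θ0=0°, θ1=270°, θ2=180°
[1] after rotate(0, -90): config: θ0=270°, θ1=270°, θ2=180°
[2] after rotate(0, -90): config: θ0=180°, θ1=270°, θ2=180°
uniquely the one of 25 2-step routes that fits.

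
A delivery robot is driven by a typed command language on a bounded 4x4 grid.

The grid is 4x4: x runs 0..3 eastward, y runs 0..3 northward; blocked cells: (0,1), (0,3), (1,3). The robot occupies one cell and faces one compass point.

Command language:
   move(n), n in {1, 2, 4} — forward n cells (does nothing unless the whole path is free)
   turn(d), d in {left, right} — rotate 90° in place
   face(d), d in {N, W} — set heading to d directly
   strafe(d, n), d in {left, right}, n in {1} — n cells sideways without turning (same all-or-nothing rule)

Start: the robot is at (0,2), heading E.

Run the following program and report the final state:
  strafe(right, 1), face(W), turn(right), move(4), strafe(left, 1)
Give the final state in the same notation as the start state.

begin: at (0,2), heading E
step 1 (strafe(right, 1)): at (0,2), heading E
step 2 (face(W)): at (0,2), heading W
step 3 (turn(right)): at (0,2), heading N
step 4 (move(4)): at (0,2), heading N
step 5 (strafe(left, 1)): at (0,2), heading N

at (0,2), heading N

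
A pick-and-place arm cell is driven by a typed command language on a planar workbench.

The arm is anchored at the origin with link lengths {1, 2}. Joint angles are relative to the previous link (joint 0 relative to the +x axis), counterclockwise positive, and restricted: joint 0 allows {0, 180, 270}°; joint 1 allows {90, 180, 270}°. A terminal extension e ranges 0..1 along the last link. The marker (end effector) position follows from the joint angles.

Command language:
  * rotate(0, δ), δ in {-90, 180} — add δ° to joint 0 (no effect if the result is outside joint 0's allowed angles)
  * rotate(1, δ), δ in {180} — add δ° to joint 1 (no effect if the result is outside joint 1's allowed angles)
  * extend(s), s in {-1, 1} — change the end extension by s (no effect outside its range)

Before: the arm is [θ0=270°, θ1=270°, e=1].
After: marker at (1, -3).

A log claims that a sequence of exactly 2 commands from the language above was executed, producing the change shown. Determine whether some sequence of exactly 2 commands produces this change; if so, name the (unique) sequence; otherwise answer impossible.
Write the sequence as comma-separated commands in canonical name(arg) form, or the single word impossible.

key: order matters: swapping rotate(0, -90) and rotate(0, 180) lands elsewhere
t0: [θ0=270°, θ1=270°, e=1]
t=1 rotate(0, -90) ⇒ [θ0=180°, θ1=270°, e=1]
t=2 rotate(0, 180) ⇒ [θ0=0°, θ1=270°, e=1]
no rival 2-sequence matches.

rotate(0, -90), rotate(0, 180)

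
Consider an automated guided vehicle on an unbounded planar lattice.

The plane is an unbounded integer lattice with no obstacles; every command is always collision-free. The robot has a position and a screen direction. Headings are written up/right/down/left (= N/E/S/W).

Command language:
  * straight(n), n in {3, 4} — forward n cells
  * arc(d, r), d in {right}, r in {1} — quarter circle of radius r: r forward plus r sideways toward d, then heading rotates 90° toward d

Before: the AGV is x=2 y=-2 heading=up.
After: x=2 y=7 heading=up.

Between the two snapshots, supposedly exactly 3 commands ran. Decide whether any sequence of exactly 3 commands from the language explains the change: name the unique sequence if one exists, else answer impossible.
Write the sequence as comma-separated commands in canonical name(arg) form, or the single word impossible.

straight(3), straight(3), straight(3)

key: still facing N at the end — nothing in the sequence rotates
begin: x=2 y=-2 heading=up
[1] after straight(3): x=2 y=1 heading=up
[2] after straight(3): x=2 y=4 heading=up
[3] after straight(3): x=2 y=7 heading=up
no other 3-command option fits: unique.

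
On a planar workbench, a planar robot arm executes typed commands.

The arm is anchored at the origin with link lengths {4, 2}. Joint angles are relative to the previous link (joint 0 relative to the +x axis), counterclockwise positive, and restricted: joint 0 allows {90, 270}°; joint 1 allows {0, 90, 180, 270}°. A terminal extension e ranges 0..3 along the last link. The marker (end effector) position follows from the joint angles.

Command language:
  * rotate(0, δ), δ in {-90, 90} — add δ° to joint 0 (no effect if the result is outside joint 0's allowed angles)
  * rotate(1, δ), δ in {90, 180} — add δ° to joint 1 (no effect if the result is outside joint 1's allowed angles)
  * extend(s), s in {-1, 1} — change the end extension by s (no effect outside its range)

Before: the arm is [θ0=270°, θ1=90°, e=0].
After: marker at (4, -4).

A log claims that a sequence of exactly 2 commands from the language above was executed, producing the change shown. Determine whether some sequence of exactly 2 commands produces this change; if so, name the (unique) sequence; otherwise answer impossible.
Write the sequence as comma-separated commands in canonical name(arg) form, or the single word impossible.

extend(1), extend(1)

from: [θ0=270°, θ1=90°, e=0]
[1] after extend(1): [θ0=270°, θ1=90°, e=1]
[2] after extend(1): [θ0=270°, θ1=90°, e=2]
no other 2-command option fits: unique.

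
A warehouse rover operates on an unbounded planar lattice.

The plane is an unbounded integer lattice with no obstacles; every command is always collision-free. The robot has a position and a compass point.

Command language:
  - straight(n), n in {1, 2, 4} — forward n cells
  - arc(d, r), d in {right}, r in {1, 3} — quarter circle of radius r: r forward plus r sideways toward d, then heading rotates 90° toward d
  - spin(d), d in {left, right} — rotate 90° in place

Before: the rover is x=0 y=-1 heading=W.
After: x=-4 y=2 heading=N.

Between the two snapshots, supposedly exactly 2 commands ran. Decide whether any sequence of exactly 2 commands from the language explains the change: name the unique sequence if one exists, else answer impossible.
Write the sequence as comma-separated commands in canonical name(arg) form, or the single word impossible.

key: position moved to (-4,2) AND the heading swung to N — translation plus rotation needed
from: x=0 y=-1 heading=W
[1] after straight(1): x=-1 y=-1 heading=W
[2] after arc(right, 3): x=-4 y=2 heading=N
uniquely the one of 49 2-step routes that fits.

straight(1), arc(right, 3)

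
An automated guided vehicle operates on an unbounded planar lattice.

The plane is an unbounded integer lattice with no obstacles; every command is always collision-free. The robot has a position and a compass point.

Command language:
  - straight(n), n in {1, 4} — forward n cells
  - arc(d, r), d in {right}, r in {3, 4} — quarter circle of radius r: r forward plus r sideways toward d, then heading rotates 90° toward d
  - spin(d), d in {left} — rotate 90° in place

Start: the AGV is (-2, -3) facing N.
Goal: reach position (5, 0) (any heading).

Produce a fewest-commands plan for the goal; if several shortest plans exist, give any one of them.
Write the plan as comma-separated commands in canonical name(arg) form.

from: (-2, -3) facing N
1. arc(right, 3) → (1, 0) facing E
2. straight(4) → (5, 0) facing E
minimal: 2 command(s), checked below 2.

arc(right, 3), straight(4)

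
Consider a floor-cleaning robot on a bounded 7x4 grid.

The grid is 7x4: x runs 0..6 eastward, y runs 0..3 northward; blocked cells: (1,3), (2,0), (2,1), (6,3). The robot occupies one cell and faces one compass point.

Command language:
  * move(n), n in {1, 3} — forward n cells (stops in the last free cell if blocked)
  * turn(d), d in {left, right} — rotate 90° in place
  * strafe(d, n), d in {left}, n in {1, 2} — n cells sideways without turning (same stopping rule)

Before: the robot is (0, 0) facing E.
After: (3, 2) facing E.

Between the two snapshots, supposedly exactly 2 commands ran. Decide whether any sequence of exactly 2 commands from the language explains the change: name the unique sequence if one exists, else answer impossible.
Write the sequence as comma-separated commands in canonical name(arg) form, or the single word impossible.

key: still facing E at the end — nothing in the sequence rotates
t0: (0, 0) facing E
t=1 strafe(left, 2) ⇒ (0, 2) facing E
t=2 move(3) ⇒ (3, 2) facing E
no rival 2-sequence matches.

strafe(left, 2), move(3)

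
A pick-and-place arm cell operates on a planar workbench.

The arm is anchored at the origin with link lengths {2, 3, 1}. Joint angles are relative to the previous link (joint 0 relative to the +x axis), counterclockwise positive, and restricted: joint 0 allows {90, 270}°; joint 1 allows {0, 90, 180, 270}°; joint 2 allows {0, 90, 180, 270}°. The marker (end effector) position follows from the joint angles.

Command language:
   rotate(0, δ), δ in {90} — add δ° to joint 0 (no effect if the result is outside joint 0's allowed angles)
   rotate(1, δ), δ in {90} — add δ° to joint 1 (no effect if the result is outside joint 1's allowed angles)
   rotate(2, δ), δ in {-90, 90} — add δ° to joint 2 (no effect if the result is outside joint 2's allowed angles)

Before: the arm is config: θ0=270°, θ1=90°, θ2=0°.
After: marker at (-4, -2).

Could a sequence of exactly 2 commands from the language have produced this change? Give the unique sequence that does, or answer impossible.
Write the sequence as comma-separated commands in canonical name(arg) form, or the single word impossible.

rotate(1, 90), rotate(1, 90)

initial: config: θ0=270°, θ1=90°, θ2=0°
t=1 rotate(1, 90) ⇒ config: θ0=270°, θ1=180°, θ2=0°
t=2 rotate(1, 90) ⇒ config: θ0=270°, θ1=270°, θ2=0°
all 16 alternatives checked — unique.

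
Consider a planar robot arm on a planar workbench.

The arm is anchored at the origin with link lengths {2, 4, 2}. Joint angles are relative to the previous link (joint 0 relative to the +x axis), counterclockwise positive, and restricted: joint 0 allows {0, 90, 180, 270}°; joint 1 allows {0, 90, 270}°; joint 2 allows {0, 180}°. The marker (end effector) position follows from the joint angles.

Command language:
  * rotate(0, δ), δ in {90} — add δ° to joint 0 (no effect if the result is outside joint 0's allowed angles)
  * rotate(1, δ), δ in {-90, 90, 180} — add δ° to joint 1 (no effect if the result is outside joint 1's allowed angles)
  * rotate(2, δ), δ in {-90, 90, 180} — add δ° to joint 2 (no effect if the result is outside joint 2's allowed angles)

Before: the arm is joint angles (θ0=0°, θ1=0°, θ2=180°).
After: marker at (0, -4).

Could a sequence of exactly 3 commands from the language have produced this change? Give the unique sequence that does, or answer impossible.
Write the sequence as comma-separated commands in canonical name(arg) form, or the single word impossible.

rotate(0, 90), rotate(0, 90), rotate(0, 90)

initial: joint angles (θ0=0°, θ1=0°, θ2=180°)
step 1 (rotate(0, 90)): joint angles (θ0=90°, θ1=0°, θ2=180°)
step 2 (rotate(0, 90)): joint angles (θ0=180°, θ1=0°, θ2=180°)
step 3 (rotate(0, 90)): joint angles (θ0=270°, θ1=0°, θ2=180°)
no rival 3-sequence matches.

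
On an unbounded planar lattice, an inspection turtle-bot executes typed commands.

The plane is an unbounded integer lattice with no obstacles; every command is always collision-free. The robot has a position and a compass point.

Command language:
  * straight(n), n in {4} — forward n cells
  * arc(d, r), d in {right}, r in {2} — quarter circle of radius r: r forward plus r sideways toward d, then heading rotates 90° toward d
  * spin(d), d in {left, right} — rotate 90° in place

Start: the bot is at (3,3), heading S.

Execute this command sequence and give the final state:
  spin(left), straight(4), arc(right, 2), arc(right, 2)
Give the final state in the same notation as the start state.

at (7,-1), heading W

from: at (3,3), heading S
step 1 (spin(left)): at (3,3), heading E
step 2 (straight(4)): at (7,3), heading E
step 3 (arc(right, 2)): at (9,1), heading S
step 4 (arc(right, 2)): at (7,-1), heading W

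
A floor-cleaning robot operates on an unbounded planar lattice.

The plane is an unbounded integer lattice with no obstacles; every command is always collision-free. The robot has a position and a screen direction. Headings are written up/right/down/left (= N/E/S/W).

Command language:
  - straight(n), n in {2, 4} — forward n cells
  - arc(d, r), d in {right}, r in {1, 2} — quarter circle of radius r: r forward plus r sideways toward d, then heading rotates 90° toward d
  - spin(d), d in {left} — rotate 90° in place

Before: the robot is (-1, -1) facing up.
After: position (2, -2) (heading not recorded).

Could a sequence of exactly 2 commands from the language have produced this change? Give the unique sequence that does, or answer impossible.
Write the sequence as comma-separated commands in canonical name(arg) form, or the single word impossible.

arc(right, 1), arc(right, 2)

key: order matters: swapping arc(right, 1) and arc(right, 2) lands elsewhere
initial: (-1, -1) facing up
step 1 (arc(right, 1)): (0, 0) facing right
step 2 (arc(right, 2)): (2, -2) facing down
uniquely the one of 25 2-step routes that fits.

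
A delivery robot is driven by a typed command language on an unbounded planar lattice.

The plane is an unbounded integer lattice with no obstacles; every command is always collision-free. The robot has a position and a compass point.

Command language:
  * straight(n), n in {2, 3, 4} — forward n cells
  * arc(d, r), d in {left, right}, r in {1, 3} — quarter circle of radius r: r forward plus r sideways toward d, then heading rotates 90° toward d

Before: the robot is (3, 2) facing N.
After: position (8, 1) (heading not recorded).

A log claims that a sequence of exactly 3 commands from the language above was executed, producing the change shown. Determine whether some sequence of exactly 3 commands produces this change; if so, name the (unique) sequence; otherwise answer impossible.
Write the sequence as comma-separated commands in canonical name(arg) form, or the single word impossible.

key: running arc(right, 1) before arc(right, 3) would end elsewhere — order is forced
begin: (3, 2) facing N
1. arc(right, 3) → (6, 5) facing E
2. arc(right, 3) → (9, 2) facing S
3. arc(right, 1) → (8, 1) facing W
uniquely the one of 343 3-step routes that fits.

arc(right, 3), arc(right, 3), arc(right, 1)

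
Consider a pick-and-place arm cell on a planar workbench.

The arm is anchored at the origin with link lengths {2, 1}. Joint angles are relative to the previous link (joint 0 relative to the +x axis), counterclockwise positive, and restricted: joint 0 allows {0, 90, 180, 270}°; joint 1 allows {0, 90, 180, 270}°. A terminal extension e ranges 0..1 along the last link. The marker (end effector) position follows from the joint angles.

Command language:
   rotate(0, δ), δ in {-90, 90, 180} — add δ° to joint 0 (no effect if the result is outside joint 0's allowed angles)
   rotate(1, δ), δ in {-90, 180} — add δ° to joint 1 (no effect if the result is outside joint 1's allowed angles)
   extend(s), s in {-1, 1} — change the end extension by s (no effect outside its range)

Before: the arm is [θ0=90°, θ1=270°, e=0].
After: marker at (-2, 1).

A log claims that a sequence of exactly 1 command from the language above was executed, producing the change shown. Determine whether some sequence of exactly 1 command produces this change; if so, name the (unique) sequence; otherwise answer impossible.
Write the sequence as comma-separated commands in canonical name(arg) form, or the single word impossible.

rotate(0, 90)

from: [θ0=90°, θ1=270°, e=0]
[1] after rotate(0, 90): [θ0=180°, θ1=270°, e=0]
all 7 alternatives checked — unique.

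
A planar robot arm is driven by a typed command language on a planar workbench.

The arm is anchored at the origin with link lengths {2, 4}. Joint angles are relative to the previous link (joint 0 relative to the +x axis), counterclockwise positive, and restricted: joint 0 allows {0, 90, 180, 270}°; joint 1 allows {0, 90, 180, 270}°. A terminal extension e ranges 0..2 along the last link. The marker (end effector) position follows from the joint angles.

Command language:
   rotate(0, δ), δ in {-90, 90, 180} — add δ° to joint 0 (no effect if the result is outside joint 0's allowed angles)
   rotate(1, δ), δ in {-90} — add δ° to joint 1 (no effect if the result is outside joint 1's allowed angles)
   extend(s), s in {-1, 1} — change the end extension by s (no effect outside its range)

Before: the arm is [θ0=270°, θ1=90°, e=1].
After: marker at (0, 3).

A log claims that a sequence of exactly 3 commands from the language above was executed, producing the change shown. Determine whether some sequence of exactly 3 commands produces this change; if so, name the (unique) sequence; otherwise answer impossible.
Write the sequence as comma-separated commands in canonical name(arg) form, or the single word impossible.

initial: [θ0=270°, θ1=90°, e=1]
step 1 (rotate(1, -90)): [θ0=270°, θ1=0°, e=1]
step 2 (rotate(1, -90)): [θ0=270°, θ1=270°, e=1]
step 3 (rotate(1, -90)): [θ0=270°, θ1=180°, e=1]
uniquely the one of 216 3-step routes that fits.

rotate(1, -90), rotate(1, -90), rotate(1, -90)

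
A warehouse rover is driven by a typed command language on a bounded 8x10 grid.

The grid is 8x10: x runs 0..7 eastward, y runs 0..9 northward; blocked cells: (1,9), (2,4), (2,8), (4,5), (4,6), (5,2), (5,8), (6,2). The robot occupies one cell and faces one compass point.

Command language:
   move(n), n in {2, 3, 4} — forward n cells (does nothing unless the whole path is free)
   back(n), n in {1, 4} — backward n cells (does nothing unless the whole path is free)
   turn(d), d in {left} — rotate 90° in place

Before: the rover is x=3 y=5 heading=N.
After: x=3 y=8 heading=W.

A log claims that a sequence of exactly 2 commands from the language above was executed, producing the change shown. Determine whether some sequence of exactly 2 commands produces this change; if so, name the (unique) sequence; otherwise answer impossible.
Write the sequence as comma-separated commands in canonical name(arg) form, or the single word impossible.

move(3), turn(left)

key: position moved to (3,8) AND the heading swung to W — translation plus rotation needed
start: x=3 y=5 heading=N
t=1 move(3) ⇒ x=3 y=8 heading=N
t=2 turn(left) ⇒ x=3 y=8 heading=W
no other 2-command option fits: unique.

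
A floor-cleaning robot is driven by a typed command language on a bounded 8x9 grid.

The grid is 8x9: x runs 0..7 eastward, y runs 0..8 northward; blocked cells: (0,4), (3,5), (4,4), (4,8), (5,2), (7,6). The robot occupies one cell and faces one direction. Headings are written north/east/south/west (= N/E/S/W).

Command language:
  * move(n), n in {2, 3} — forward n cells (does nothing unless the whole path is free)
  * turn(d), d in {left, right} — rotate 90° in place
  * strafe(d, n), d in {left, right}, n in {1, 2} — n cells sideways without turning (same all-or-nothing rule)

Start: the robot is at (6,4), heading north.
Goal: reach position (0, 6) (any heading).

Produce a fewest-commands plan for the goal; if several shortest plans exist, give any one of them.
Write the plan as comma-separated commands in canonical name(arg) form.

t0: at (6,4), heading north
t=1 move(2) ⇒ at (6,6), heading north
t=2 turn(left) ⇒ at (6,6), heading west
t=3 move(3) ⇒ at (3,6), heading west
t=4 move(3) ⇒ at (0,6), heading west
no 3-step plan works, so 4 is optimal.

move(2), turn(left), move(3), move(3)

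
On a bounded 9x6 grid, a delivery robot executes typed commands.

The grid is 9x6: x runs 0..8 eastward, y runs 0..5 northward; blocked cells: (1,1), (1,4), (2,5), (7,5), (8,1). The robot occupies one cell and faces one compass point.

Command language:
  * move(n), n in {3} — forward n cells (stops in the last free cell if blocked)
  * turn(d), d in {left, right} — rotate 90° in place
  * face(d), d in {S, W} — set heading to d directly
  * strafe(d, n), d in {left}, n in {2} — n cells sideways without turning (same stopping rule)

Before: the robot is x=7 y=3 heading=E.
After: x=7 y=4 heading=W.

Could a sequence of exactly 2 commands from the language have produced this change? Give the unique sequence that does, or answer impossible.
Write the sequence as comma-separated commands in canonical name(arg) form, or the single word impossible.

key: order matters: swapping strafe(left, 2) and face(W) lands elsewhere
initial: x=7 y=3 heading=E
1. strafe(left, 2) → x=7 y=4 heading=E
2. face(W) → x=7 y=4 heading=W
all 36 alternatives checked — unique.

strafe(left, 2), face(W)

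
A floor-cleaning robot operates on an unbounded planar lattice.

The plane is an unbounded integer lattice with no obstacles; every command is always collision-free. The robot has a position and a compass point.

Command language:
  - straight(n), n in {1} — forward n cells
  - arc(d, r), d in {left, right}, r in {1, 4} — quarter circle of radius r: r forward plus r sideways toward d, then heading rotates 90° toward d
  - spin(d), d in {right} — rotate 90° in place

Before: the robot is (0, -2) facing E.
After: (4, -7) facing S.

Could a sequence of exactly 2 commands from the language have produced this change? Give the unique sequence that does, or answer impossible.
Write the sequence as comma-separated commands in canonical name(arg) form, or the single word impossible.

arc(right, 4), straight(1)

key: cell and facing (now S) both changed — the 2 commands mix motion and turning
begin: (0, -2) facing E
step 1 (arc(right, 4)): (4, -6) facing S
step 2 (straight(1)): (4, -7) facing S
uniquely the one of 36 2-step routes that fits.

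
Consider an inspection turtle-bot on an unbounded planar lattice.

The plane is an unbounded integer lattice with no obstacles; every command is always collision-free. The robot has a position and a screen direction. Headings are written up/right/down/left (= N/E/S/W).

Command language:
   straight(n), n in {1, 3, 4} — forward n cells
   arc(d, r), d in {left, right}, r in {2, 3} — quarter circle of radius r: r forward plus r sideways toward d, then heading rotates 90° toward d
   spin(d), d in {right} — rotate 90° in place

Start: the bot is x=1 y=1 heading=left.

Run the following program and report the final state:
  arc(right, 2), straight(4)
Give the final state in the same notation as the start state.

begin: x=1 y=1 heading=left
t=1 arc(right, 2) ⇒ x=-1 y=3 heading=up
t=2 straight(4) ⇒ x=-1 y=7 heading=up

x=-1 y=7 heading=up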